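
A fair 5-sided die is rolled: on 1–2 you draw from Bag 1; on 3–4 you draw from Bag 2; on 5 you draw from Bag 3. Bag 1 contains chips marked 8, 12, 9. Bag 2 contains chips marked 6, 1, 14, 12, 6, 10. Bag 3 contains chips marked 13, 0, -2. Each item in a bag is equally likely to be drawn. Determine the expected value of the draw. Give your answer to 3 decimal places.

7.867

E[X | Bag 1] = (8 + 12 + 9)/3 = 29/3
E[X | Bag 2] = (6 + 1 + 14 + 12 + 6 + 10)/6 = 49/6
E[X | Bag 3] = (13 + 0 − 2)/3 = 11/3
E[X] = (2/5)·29/3 + (2/5)·49/6 + (1/5)·11/3 = 118/15 ≈ 7.867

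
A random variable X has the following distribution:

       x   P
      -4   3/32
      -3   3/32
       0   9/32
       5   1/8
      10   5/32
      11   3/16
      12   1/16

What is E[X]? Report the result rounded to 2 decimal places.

4.34

E[X] = (3/32)·(-4) + (3/32)·(-3) + (9/32)·0 + (1/8)·5 + (5/32)·10 + (3/16)·11 + (1/16)·12
     = 139/32 ≈ 4.34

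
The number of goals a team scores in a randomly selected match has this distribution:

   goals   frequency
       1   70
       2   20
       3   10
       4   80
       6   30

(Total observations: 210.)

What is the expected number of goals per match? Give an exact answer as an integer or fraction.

64/21

Total = 210, so P(goals=1) = 70/210, etc.
E[X] = (1/3)·1 + (2/21)·2 + (1/21)·3 + (8/21)·4 + (1/7)·6
     = 64/21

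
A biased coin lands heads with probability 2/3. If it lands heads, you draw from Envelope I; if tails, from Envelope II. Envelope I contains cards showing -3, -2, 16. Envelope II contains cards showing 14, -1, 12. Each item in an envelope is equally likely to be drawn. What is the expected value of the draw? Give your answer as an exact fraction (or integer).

47/9

E[X | Envelope I] = (-3 − 2 + 16)/3 = 11/3
E[X | Envelope II] = (14 − 1 + 12)/3 = 25/3
E[X] = (2/3)·11/3 + (1/3)·25/3 = 47/9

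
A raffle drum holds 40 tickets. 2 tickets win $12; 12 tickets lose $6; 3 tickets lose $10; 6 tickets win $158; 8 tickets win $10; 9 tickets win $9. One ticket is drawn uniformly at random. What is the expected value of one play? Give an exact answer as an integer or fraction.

E[payout] = (2/40)·12 + (12/40)·(-6) + (3/40)·(-10) + (6/40)·158 + (8/40)·10 + (9/40)·9 = 1031/40

1031/40 dollars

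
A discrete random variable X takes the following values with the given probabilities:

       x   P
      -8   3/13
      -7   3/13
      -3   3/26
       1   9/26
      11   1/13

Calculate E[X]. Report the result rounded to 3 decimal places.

-2.615

E[X] = (3/13)·(-8) + (3/13)·(-7) + (3/26)·(-3) + (9/26)·1 + (1/13)·11
     = -34/13 ≈ -2.615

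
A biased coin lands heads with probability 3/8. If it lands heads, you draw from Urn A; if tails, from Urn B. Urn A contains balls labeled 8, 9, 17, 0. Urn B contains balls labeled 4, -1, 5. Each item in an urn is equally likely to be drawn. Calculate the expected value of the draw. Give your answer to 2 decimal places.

4.85

E[X | Urn A] = (8 + 9 + 17 + 0)/4 = 17/2
E[X | Urn B] = (4 − 1 + 5)/3 = 8/3
E[X] = (3/8)·17/2 + (5/8)·8/3 = 233/48 ≈ 4.85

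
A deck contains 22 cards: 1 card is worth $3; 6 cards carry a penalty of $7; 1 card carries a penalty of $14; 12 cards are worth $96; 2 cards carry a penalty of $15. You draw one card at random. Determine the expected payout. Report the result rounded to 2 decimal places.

$48.59

E[payout] = (1/22)·3 + (6/22)·(-7) + (1/22)·(-14) + (12/22)·96 + (2/22)·(-15) = 1069/22
≈ $48.59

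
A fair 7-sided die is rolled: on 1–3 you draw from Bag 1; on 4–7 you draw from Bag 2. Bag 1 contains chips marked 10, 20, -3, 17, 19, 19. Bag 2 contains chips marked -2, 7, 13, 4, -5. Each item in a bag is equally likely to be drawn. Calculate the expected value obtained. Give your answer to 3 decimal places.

7.800

E[X | Bag 1] = (10 + 20 − 3 + 17 + 19 + 19)/6 = 41/3
E[X | Bag 2] = (-2 + 7 + 13 + 4 − 5)/5 = 17/5
E[X] = (3/7)·41/3 + (4/7)·17/5 = 39/5 ≈ 7.800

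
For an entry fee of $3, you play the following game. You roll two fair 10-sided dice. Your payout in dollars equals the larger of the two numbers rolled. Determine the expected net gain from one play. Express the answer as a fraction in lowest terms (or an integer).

83/20 dollars

Distribution of the larger of the two numbers rolled: 1 w.p. 1/100, 2 w.p. 3/100, 3 w.p. 1/20, 4 w.p. 7/100, 5 w.p. 9/100, 6 w.p. 11/100, …
E[payout] = (1/100)·1 + (3/100)·2 + (1/20)·3 + (7/100)·4 + (9/100)·5 + (11/100)·6 + (13/100)·7 + (3/20)·8 + (17/100)·9 + (19/100)·10 = 143/20
Expected profit = 143/20 − 3 = 83/20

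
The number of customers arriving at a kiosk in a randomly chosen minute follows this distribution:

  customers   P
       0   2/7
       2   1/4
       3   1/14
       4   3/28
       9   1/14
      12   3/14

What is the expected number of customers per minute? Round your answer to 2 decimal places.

E[X] = (2/7)·0 + (1/4)·2 + (1/14)·3 + (3/28)·4 + (1/14)·9 + (3/14)·12
     = 61/14 ≈ 4.36

4.36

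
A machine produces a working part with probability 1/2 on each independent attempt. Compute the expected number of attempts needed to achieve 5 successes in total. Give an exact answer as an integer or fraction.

By linearity (sum of 5 independent geometric waits), E[trials] = 5/p = 5/(1/2) = 10.

10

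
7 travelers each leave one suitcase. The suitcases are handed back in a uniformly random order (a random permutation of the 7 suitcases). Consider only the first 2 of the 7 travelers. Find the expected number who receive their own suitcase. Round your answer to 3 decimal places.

0.286

Let Xᵢ = 1 if person i gets their own suitcase. For each i, P(Xᵢ=1) = 1/7.
By linearity of expectation, E[X₁+…+X_2] = 2·(1/7) = 2/7.
≈ 0.286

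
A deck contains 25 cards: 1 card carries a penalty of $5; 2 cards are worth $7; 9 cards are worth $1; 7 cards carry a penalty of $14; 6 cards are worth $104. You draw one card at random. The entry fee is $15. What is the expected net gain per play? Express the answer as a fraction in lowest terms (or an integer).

E[payout] = (1/25)·(-5) + (2/25)·7 + (9/25)·1 + (7/25)·(-14) + (6/25)·104 = 544/25
Expected profit = 544/25 − 15 = 169/25

169/25 dollars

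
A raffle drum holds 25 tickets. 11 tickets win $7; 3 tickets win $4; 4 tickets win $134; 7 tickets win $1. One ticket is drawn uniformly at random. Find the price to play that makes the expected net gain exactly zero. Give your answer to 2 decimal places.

E[payout] = (11/25)·7 + (3/25)·4 + (4/25)·134 + (7/25)·1 = 632/25
Fair fee = E[payout] = 632/25 ≈ $25.28

$25.28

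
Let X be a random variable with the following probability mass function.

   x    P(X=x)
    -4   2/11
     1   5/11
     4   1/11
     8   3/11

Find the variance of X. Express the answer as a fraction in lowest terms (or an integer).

2070/121

E[X] = (2/11)·(-4) + (5/11)·1 + (1/11)·4 + (3/11)·8 = 25/11
E[X²] = (2/11)·16 + (5/11)·1 + (1/11)·16 + (3/11)·64 = 245/11
Var(X) = 245/11 − (25/11)² = 2070/121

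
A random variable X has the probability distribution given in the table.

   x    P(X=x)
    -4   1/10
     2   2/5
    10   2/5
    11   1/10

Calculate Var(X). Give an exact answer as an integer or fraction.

E[X] = (1/10)·(-4) + (2/5)·2 + (2/5)·10 + (1/10)·11 = 11/2
E[X²] = (1/10)·16 + (2/5)·4 + (2/5)·100 + (1/10)·121 = 553/10
Var(X) = 553/10 − (11/2)² = 501/20

501/20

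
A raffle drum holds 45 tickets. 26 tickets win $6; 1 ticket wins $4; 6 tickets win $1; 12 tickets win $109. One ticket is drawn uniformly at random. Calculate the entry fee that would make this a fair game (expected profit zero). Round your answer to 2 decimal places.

E[payout] = (26/45)·6 + (1/45)·4 + (6/45)·1 + (12/45)·109 = 1474/45
Fair fee = E[payout] = 1474/45 ≈ $32.76

$32.76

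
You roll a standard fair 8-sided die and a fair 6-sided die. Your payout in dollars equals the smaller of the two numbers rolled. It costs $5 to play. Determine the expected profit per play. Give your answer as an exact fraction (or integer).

Distribution of the smaller of the two numbers rolled: 1 w.p. 13/48, 2 w.p. 11/48, 3 w.p. 3/16, 4 w.p. 7/48, 5 w.p. 5/48, 6 w.p. 1/16
E[payout] = (13/48)·1 + (11/48)·2 + (3/16)·3 + (7/48)·4 + (5/48)·5 + (1/16)·6 = 133/48
Expected profit = 133/48 − 5 = -107/48

-107/48 dollars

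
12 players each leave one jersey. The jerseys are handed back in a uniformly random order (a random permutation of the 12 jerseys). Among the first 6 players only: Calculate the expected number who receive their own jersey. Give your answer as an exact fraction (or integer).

1/2

Let Xᵢ = 1 if person i gets their own jersey. For each i, P(Xᵢ=1) = 1/12.
By linearity of expectation, E[X₁+…+X_6] = 6·(1/12) = 1/2.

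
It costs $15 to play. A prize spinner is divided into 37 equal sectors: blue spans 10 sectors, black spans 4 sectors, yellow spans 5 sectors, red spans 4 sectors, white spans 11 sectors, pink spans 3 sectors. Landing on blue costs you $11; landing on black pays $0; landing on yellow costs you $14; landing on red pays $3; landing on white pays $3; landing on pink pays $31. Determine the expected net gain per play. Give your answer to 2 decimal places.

-$16.14

E[payout] = (10/37)·(-11) + (4/37)·0 + (5/37)·(-14) + (4/37)·3 + (11/37)·3 + (3/37)·31 = -42/37
Expected profit = -42/37 − 15 = -597/37 ≈ -$16.14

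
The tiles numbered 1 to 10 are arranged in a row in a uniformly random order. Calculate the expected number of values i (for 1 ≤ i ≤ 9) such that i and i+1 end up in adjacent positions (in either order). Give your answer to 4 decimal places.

1.8000

For each i ∈ {1,…,9}, let Xᵢ = 1 if i and i+1 are adjacent. P(Xᵢ=1) = 2·(10−1)!/10! = 2/10.
By linearity, E[ΣXᵢ] = (9)·(2/10) = 9/5.
≈ 1.8000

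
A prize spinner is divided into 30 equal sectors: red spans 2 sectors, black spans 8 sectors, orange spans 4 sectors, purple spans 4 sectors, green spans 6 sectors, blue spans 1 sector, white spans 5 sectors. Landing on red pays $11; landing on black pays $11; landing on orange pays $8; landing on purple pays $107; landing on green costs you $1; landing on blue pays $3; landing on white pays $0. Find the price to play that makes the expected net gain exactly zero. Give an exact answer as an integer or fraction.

E[payout] = (2/30)·11 + (8/30)·11 + (4/30)·8 + (4/30)·107 + (6/30)·(-1) + (1/30)·3 + (5/30)·0 = 189/10
Fair fee = E[payout] = 189/10

189/10 dollars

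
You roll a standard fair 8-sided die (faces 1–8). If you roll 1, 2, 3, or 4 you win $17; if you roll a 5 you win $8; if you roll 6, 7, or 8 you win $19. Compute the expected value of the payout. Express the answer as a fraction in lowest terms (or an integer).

E[payout] = (1/8)·8 + (1/2)·17 + (3/8)·19 = 133/8

133/8 dollars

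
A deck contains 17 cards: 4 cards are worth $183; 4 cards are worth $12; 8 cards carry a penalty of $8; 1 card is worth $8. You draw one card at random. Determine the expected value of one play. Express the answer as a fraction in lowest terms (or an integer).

724/17 dollars

E[payout] = (4/17)·183 + (4/17)·12 + (8/17)·(-8) + (1/17)·8 = 724/17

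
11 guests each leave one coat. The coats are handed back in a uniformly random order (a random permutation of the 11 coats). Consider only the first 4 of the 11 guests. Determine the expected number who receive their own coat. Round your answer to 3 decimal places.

0.364

Let Xᵢ = 1 if person i gets their own coat. For each i, P(Xᵢ=1) = 1/11.
By linearity of expectation, E[X₁+…+X_4] = 4·(1/11) = 4/11.
≈ 0.364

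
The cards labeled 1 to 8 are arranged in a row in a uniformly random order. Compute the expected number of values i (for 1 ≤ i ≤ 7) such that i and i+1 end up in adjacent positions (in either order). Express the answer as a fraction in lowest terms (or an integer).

7/4

For each i ∈ {1,…,7}, let Xᵢ = 1 if i and i+1 are adjacent. P(Xᵢ=1) = 2·(8−1)!/8! = 2/8.
By linearity, E[ΣXᵢ] = (7)·(2/8) = 7/4.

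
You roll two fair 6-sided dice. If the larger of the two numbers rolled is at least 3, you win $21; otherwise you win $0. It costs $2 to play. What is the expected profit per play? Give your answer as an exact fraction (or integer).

E[payout] = (1/9)·0 + (8/9)·21 = 56/3
Expected profit = 56/3 − 2 = 50/3

50/3 dollars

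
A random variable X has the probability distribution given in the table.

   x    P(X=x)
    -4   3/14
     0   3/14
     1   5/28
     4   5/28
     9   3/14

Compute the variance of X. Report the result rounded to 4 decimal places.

E[X] = (3/14)·(-4) + (3/14)·0 + (5/28)·1 + (5/28)·4 + (3/14)·9 = 55/28
E[X²] = (3/14)·16 + (3/14)·0 + (5/28)·1 + (5/28)·16 + (3/14)·81 = 667/28
Var(X) = 667/28 − (55/28)² = 15651/784 ≈ 19.9630

19.9630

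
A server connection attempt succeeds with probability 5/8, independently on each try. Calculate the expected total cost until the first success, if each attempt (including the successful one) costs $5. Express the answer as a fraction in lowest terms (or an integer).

E[#attempts] = 1/p = 8/5; E[cost] = 5·8/5 = 8.

$8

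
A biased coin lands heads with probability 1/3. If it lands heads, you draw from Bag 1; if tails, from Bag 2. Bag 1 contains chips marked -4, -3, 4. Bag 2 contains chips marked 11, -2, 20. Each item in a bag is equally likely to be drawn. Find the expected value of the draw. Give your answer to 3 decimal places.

6.111

E[X | Bag 1] = (-4 − 3 + 4)/3 = -1
E[X | Bag 2] = (11 − 2 + 20)/3 = 29/3
E[X] = (1/3)·(-1) + (2/3)·29/3 = 55/9 ≈ 6.111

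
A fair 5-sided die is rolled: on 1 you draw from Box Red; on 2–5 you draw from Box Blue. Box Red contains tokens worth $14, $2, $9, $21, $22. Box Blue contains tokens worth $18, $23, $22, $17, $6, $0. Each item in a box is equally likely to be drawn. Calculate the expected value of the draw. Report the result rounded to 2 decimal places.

$14.19

E[X | Box Red] = (14 + 2 + 9 + 21 + 22)/5 = 68/5
E[X | Box Blue] = (18 + 23 + 22 + 17 + 6 + 0)/6 = 43/3
E[X] = (1/5)·68/5 + (4/5)·43/3 = 1064/75 ≈ 14.19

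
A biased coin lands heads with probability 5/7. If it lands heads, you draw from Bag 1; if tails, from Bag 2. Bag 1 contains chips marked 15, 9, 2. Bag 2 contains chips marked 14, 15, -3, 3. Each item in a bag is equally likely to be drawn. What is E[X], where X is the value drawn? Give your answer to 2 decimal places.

E[X | Bag 1] = (15 + 9 + 2)/3 = 26/3
E[X | Bag 2] = (14 + 15 − 3 + 3)/4 = 29/4
E[X] = (5/7)·26/3 + (2/7)·29/4 = 347/42 ≈ 8.26

8.26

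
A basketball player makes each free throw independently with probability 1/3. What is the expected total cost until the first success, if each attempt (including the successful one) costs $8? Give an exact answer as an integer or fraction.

E[#attempts] = 1/p = 3; E[cost] = 8·3 = 24.

$24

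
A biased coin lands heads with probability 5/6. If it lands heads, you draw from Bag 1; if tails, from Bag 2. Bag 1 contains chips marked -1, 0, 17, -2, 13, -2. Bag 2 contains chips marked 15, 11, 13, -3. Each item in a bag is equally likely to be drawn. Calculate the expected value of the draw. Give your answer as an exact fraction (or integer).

179/36

E[X | Bag 1] = (-1 + 0 + 17 − 2 + 13 − 2)/6 = 25/6
E[X | Bag 2] = (15 + 11 + 13 − 3)/4 = 9
E[X] = (5/6)·25/6 + (1/6)·9 = 179/36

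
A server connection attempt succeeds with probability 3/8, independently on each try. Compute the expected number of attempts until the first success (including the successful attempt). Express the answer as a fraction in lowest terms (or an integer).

8/3

For a geometric distribution, E[trials] = 1/p = 1/(3/8) = 8/3.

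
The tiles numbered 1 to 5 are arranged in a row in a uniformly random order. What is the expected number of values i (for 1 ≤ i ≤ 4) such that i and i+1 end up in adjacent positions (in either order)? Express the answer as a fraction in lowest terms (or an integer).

8/5

For each i ∈ {1,…,4}, let Xᵢ = 1 if i and i+1 are adjacent. P(Xᵢ=1) = 2·(5−1)!/5! = 2/5.
By linearity, E[ΣXᵢ] = (4)·(2/5) = 8/5.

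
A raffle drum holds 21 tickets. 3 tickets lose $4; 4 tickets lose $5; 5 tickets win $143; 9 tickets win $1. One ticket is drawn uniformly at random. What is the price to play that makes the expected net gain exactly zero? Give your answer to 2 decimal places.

$32.95

E[payout] = (3/21)·(-4) + (4/21)·(-5) + (5/21)·143 + (9/21)·1 = 692/21
Fair fee = E[payout] = 692/21 ≈ $32.95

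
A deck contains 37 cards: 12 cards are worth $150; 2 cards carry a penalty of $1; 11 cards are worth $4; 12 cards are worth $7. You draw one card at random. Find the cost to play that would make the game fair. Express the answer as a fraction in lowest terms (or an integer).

E[payout] = (12/37)·150 + (2/37)·(-1) + (11/37)·4 + (12/37)·7 = 1926/37
Fair fee = E[payout] = 1926/37

1926/37 dollars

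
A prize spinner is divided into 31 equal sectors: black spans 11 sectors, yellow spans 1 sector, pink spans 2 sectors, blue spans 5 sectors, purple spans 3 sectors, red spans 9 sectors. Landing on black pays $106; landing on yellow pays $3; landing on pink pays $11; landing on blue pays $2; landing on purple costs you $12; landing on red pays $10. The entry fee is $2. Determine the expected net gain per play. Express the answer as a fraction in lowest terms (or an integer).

1193/31 dollars

E[payout] = (11/31)·106 + (1/31)·3 + (2/31)·11 + (5/31)·2 + (3/31)·(-12) + (9/31)·10 = 1255/31
Expected profit = 1255/31 − 2 = 1193/31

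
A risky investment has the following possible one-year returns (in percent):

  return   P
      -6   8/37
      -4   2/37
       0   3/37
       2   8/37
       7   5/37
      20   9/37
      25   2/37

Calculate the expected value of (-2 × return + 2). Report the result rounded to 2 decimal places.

-10.16

E[-2x+2] = (8/37)·14 + (2/37)·10 + (3/37)·2 + (8/37)·(-2) + (5/37)·(-12) + (9/37)·(-38) + (2/37)·(-48)
     = -376/37 ≈ -10.16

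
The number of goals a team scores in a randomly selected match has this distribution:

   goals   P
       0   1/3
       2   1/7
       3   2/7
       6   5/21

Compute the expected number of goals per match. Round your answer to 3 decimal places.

2.571

E[X] = (1/3)·0 + (1/7)·2 + (2/7)·3 + (5/21)·6
     = 18/7 ≈ 2.571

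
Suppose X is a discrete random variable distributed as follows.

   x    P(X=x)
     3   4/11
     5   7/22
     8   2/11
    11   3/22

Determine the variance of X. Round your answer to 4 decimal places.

E[X] = (4/11)·3 + (7/22)·5 + (2/11)·8 + (3/22)·11 = 62/11
E[X²] = (4/11)·9 + (7/22)·25 + (2/11)·64 + (3/22)·121 = 433/11
Var(X) = 433/11 − (62/11)² = 919/121 ≈ 7.5950

7.5950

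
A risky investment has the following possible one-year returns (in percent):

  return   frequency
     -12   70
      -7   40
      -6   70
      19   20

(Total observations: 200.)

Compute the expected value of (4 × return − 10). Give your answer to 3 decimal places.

Total = 200, so P(return=-12) = 70/200, etc.
E[4x-10] = (7/20)·(-58) + (1/5)·(-38) + (7/20)·(-34) + (1/10)·66
     = -166/5 ≈ -33.200

-33.200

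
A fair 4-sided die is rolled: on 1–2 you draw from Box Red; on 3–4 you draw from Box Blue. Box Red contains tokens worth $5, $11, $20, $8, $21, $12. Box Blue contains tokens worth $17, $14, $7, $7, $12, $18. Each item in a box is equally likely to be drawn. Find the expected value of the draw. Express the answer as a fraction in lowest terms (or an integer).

38/3 dollars

E[X | Box Red] = (5 + 11 + 20 + 8 + 21 + 12)/6 = 77/6
E[X | Box Blue] = (17 + 14 + 7 + 7 + 12 + 18)/6 = 25/2
E[X] = (1/2)·77/6 + (1/2)·25/2 = 38/3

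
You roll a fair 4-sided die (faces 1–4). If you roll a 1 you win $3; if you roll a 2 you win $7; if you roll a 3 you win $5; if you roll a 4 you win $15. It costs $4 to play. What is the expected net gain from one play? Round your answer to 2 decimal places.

E[payout] = (1/4)·3 + (1/4)·5 + (1/4)·7 + (1/4)·15 = 15/2
Expected profit = 15/2 − 4 = 7/2 ≈ $3.50

$3.50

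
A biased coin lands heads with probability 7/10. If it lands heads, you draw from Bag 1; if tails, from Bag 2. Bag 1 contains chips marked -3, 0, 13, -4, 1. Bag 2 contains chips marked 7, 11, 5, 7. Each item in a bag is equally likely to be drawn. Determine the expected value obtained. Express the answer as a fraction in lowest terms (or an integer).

E[X | Bag 1] = (-3 + 0 + 13 − 4 + 1)/5 = 7/5
E[X | Bag 2] = (7 + 11 + 5 + 7)/4 = 15/2
E[X] = (7/10)·7/5 + (3/10)·15/2 = 323/100

323/100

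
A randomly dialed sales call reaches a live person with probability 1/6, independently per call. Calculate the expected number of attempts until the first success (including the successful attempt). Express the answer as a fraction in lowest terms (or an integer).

6

For a geometric distribution, E[trials] = 1/p = 1/(1/6) = 6.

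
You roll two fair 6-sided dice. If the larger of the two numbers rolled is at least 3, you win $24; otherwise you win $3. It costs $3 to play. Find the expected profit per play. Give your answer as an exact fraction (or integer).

E[payout] = (1/9)·3 + (8/9)·24 = 65/3
Expected profit = 65/3 − 3 = 56/3

56/3 dollars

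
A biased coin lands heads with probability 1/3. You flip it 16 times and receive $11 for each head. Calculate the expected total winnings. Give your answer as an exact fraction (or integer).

E[#heads] = 16·1/3 = 16/3 (linearity over flips).
E[winnings] = 11·16/3 = 176/3.

176/3 dollars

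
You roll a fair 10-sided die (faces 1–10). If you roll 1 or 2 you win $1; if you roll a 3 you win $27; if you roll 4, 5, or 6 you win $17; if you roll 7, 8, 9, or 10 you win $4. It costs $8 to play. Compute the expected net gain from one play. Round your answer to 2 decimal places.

E[payout] = (1/5)·1 + (2/5)·4 + (3/10)·17 + (1/10)·27 = 48/5
Expected profit = 48/5 − 8 = 8/5 ≈ $1.60

$1.60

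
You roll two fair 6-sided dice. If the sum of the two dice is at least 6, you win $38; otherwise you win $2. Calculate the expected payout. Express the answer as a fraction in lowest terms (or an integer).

$28

E[payout] = (5/18)·2 + (13/18)·38 = 28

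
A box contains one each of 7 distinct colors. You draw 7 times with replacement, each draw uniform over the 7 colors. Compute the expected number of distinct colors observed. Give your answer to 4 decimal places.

Let Xⱼ=1 if type j appears at least once. P(Xⱼ=1) = 1 − ((7−1)/7)^7 = 543607/823543.
E[#distinct] = 7·543607/823543 = 543607/117649.
≈ 4.6206

4.6206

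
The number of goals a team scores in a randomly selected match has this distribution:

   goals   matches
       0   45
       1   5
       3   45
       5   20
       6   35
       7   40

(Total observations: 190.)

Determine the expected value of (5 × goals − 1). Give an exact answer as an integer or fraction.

346/19

Total = 190, so P(goals=0) = 45/190, etc.
E[5x-1] = (9/38)·(-1) + (1/38)·4 + (9/38)·14 + (2/19)·24 + (7/38)·29 + (4/19)·34
     = 346/19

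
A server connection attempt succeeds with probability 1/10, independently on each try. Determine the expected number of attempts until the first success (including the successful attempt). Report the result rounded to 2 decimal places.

10.00

For a geometric distribution, E[trials] = 1/p = 1/(1/10) = 10.
≈ 10.00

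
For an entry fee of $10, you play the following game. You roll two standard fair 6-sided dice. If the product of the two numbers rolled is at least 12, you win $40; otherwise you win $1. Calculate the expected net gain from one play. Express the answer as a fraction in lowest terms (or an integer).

113/12 dollars

E[payout] = (19/36)·1 + (17/36)·40 = 233/12
Expected profit = 233/12 − 10 = 113/12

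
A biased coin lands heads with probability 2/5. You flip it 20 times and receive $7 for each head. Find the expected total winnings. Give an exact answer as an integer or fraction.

$56

E[#heads] = 20·2/5 = 8 (linearity over flips).
E[winnings] = 7·8 = 56.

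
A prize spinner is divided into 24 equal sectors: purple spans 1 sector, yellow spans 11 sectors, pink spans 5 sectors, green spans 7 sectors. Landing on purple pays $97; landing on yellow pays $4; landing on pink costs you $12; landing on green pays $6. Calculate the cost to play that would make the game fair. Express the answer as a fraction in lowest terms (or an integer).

41/8 dollars

E[payout] = (1/24)·97 + (11/24)·4 + (5/24)·(-12) + (7/24)·6 = 41/8
Fair fee = E[payout] = 41/8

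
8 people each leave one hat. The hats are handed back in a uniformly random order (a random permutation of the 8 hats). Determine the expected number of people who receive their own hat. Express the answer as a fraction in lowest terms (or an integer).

1

Let Xᵢ = 1 if person i gets their own hat. For each i, P(Xᵢ=1) = 1/8.
By linearity of expectation, E[X₁+…+X_8] = 8·(1/8) = 1.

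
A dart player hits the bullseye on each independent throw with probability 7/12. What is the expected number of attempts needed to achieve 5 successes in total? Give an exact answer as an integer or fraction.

By linearity (sum of 5 independent geometric waits), E[trials] = 5/p = 5/(7/12) = 60/7.

60/7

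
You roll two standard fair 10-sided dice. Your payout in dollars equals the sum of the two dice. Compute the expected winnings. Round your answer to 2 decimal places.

$11.00

Distribution of the sum of the two dice: 2 w.p. 1/100, 3 w.p. 1/50, 4 w.p. 3/100, 5 w.p. 1/25, 6 w.p. 1/20, 7 w.p. 3/50, …
E[payout] = (1/100)·2 + (1/50)·3 + (3/100)·4 + (1/25)·5 + (1/20)·6 + (3/50)·7 + (7/100)·8 + (2/25)·9 + (9/100)·10 + (1/10)·11 + (9/100)·12 + (2/25)·13 + (7/100)·14 + (3/50)·15 + (1/20)·16 + (1/25)·17 + (3/100)·18 + (1/50)·19 + (1/100)·20 = 11
≈ $11.00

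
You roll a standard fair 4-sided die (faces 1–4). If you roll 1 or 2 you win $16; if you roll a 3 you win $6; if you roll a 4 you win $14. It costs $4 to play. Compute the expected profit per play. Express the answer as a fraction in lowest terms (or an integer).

$9

E[payout] = (1/4)·6 + (1/4)·14 + (1/2)·16 = 13
Expected profit = 13 − 4 = 9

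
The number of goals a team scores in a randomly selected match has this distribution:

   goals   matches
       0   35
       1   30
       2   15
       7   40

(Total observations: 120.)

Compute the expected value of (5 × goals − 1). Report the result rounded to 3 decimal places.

Total = 120, so P(goals=0) = 35/120, etc.
E[5x-1] = (7/24)·(-1) + (1/4)·4 + (1/8)·9 + (1/3)·34
     = 79/6 ≈ 13.167

13.167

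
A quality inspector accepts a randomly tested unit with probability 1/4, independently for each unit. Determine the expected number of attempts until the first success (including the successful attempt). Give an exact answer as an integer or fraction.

4

For a geometric distribution, E[trials] = 1/p = 1/(1/4) = 4.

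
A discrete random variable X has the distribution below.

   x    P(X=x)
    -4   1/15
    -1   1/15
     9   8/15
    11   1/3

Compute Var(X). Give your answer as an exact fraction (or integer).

4166/225

E[X] = (1/15)·(-4) + (1/15)·(-1) + (8/15)·9 + (1/3)·11 = 122/15
E[X²] = (1/15)·16 + (1/15)·1 + (8/15)·81 + (1/3)·121 = 254/3
Var(X) = 254/3 − (122/15)² = 4166/225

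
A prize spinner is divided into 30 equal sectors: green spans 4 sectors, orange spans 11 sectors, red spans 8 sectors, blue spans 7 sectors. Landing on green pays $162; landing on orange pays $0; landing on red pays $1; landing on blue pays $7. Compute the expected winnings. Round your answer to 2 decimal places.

E[payout] = (4/30)·162 + (11/30)·0 + (8/30)·1 + (7/30)·7 = 47/2
≈ $23.50

$23.50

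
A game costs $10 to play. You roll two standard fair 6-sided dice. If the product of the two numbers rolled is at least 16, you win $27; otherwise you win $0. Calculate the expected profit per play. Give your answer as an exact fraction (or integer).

-7/4 dollars

E[payout] = (25/36)·0 + (11/36)·27 = 33/4
Expected profit = 33/4 − 10 = -7/4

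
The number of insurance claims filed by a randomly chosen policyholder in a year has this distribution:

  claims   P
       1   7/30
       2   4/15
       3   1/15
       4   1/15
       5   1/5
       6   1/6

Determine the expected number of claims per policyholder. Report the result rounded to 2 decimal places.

E[X] = (7/30)·1 + (4/15)·2 + (1/15)·3 + (1/15)·4 + (1/5)·5 + (1/6)·6
     = 97/30 ≈ 3.23

3.23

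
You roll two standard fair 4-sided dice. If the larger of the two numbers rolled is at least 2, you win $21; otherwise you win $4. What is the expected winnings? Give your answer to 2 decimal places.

E[payout] = (1/16)·4 + (15/16)·21 = 319/16
≈ $19.94

$19.94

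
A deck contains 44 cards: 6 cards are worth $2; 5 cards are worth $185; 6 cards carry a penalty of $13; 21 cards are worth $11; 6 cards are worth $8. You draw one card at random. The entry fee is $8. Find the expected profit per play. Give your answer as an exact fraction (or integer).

393/22 dollars

E[payout] = (6/44)·2 + (5/44)·185 + (6/44)·(-13) + (21/44)·11 + (6/44)·8 = 569/22
Expected profit = 569/22 − 8 = 393/22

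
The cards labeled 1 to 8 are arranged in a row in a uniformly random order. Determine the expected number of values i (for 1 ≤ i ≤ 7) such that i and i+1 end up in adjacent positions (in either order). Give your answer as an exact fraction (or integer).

For each i ∈ {1,…,7}, let Xᵢ = 1 if i and i+1 are adjacent. P(Xᵢ=1) = 2·(8−1)!/8! = 2/8.
By linearity, E[ΣXᵢ] = (7)·(2/8) = 7/4.

7/4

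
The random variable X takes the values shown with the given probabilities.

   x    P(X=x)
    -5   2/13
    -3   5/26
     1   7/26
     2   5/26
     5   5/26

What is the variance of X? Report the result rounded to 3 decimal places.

11.351

E[X] = (2/13)·(-5) + (5/26)·(-3) + (7/26)·1 + (5/26)·2 + (5/26)·5 = 7/26
E[X²] = (2/13)·25 + (5/26)·9 + (7/26)·1 + (5/26)·4 + (5/26)·25 = 297/26
Var(X) = 297/26 − (7/26)² = 7673/676 ≈ 11.351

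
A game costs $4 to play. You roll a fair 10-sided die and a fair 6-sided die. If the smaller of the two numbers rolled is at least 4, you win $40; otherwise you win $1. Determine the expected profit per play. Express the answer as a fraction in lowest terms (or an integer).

E[payout] = (13/20)·1 + (7/20)·40 = 293/20
Expected profit = 293/20 − 4 = 213/20

213/20 dollars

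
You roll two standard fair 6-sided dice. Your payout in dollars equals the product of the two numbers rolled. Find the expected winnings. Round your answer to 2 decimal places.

$12.25

Distribution of the product of the two numbers rolled: 1 w.p. 1/36, 2 w.p. 1/18, 3 w.p. 1/18, 4 w.p. 1/12, 5 w.p. 1/18, 6 w.p. 1/9, …
E[payout] = (1/36)·1 + (1/18)·2 + (1/18)·3 + (1/12)·4 + (1/18)·5 + (1/9)·6 + (1/18)·8 + (1/36)·9 + (1/18)·10 + (1/9)·12 + (1/18)·15 + (1/36)·16 + (1/18)·18 + (1/18)·20 + (1/18)·24 + (1/36)·25 + (1/18)·30 + (1/36)·36 = 49/4
≈ $12.25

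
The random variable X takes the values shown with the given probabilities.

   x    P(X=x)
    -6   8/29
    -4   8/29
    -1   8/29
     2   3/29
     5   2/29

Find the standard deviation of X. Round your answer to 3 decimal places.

3.255

E[X] = -72/29, E[X²] = 486/29
Var(X) = E[X²] − (E[X])² = 486/29 − 5184/841 = 8910/841
SD(X) = √(8910/841) ≈ 3.255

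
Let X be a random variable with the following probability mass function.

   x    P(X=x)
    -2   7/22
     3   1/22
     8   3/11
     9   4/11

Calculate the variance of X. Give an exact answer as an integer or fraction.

11637/484

E[X] = (7/22)·(-2) + (1/22)·3 + (3/11)·8 + (4/11)·9 = 109/22
E[X²] = (7/22)·4 + (1/22)·9 + (3/11)·64 + (4/11)·81 = 1069/22
Var(X) = 1069/22 − (109/22)² = 11637/484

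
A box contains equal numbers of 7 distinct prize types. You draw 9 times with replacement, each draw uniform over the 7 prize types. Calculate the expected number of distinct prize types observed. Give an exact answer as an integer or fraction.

30275911/5764801

Let Xⱼ=1 if type j appears at least once. P(Xⱼ=1) = 1 − ((7−1)/7)^9 = 30275911/40353607.
E[#distinct] = 7·30275911/40353607 = 30275911/5764801.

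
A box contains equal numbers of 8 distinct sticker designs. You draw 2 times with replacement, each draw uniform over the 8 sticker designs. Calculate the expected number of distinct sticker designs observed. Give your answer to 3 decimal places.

Let Xⱼ=1 if type j appears at least once. P(Xⱼ=1) = 1 − ((8−1)/8)^2 = 15/64.
E[#distinct] = 8·15/64 = 15/8.
≈ 1.875

1.875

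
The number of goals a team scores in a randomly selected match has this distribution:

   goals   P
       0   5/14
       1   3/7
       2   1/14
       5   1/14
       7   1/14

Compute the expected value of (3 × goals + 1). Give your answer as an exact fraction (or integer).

37/7

E[3x+1] = (5/14)·1 + (3/7)·4 + (1/14)·7 + (1/14)·16 + (1/14)·22
     = 37/7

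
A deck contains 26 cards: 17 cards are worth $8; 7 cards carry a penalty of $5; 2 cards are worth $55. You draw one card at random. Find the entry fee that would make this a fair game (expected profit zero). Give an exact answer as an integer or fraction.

211/26 dollars

E[payout] = (17/26)·8 + (7/26)·(-5) + (2/26)·55 = 211/26
Fair fee = E[payout] = 211/26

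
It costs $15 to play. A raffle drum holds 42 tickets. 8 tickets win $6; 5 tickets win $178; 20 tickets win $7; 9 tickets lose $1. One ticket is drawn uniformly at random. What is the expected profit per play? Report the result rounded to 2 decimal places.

E[payout] = (8/42)·6 + (5/42)·178 + (20/42)·7 + (9/42)·(-1) = 1069/42
Expected profit = 1069/42 − 15 = 439/42 ≈ $10.45

$10.45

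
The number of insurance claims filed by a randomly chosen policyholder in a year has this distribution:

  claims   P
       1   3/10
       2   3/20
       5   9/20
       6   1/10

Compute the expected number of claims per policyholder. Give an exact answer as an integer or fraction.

E[X] = (3/10)·1 + (3/20)·2 + (9/20)·5 + (1/10)·6
     = 69/20

69/20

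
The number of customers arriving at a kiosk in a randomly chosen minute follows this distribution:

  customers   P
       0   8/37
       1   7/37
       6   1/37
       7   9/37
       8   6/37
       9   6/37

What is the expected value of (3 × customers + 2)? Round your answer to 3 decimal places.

E[3x+2] = (8/37)·2 + (7/37)·5 + (1/37)·20 + (9/37)·23 + (6/37)·26 + (6/37)·29
     = 608/37 ≈ 16.432

16.432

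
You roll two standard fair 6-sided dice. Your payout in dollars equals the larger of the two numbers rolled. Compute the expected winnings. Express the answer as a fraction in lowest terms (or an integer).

161/36 dollars

Distribution of the larger of the two numbers rolled: 1 w.p. 1/36, 2 w.p. 1/12, 3 w.p. 5/36, 4 w.p. 7/36, 5 w.p. 1/4, 6 w.p. 11/36
E[payout] = (1/36)·1 + (1/12)·2 + (5/36)·3 + (7/36)·4 + (1/4)·5 + (11/36)·6 = 161/36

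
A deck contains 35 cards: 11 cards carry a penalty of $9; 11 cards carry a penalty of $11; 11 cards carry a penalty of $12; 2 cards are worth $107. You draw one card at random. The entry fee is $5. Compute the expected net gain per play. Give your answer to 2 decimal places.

E[payout] = (11/35)·(-9) + (11/35)·(-11) + (11/35)·(-12) + (2/35)·107 = -138/35
Expected profit = -138/35 − 5 = -313/35 ≈ -$8.94

-$8.94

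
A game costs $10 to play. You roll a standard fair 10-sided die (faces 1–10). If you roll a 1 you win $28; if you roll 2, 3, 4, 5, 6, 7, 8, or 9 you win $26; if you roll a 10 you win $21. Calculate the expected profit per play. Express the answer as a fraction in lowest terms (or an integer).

157/10 dollars

E[payout] = (1/10)·21 + (4/5)·26 + (1/10)·28 = 257/10
Expected profit = 257/10 − 10 = 157/10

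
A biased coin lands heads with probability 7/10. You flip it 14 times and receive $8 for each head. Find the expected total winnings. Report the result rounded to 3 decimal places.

E[#heads] = 14·7/10 = 49/5 (linearity over flips).
E[winnings] = 8·49/5 = 392/5.
≈ 78.400

$78.400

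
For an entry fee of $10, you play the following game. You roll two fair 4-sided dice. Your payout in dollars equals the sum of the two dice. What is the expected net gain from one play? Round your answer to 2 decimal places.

-$5.00

Distribution of the sum of the two dice: 2 w.p. 1/16, 3 w.p. 1/8, 4 w.p. 3/16, 5 w.p. 1/4, 6 w.p. 3/16, 7 w.p. 1/8, …
E[payout] = (1/16)·2 + (1/8)·3 + (3/16)·4 + (1/4)·5 + (3/16)·6 + (1/8)·7 + (1/16)·8 = 5
Expected profit = 5 − 10 = -5 ≈ -$5.00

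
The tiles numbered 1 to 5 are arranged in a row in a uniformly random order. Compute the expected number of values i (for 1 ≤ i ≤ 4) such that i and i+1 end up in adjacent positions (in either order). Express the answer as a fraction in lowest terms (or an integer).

For each i ∈ {1,…,4}, let Xᵢ = 1 if i and i+1 are adjacent. P(Xᵢ=1) = 2·(5−1)!/5! = 2/5.
By linearity, E[ΣXᵢ] = (4)·(2/5) = 8/5.

8/5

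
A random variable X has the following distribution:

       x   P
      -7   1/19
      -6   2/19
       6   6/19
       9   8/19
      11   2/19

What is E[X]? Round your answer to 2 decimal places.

E[X] = (1/19)·(-7) + (2/19)·(-6) + (6/19)·6 + (8/19)·9 + (2/19)·11
     = 111/19 ≈ 5.84

5.84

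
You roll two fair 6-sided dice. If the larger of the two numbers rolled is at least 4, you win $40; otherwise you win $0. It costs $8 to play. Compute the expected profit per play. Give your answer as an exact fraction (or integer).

$22

E[payout] = (1/4)·0 + (3/4)·40 = 30
Expected profit = 30 − 8 = 22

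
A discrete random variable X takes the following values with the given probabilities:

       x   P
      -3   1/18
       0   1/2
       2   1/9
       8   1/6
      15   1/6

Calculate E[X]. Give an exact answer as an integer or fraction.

E[X] = (1/18)·(-3) + (1/2)·0 + (1/9)·2 + (1/6)·8 + (1/6)·15
     = 35/9

35/9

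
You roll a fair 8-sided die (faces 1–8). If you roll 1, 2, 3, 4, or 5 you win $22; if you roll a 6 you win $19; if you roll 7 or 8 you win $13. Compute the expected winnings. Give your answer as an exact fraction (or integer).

E[payout] = (1/4)·13 + (1/8)·19 + (5/8)·22 = 155/8

155/8 dollars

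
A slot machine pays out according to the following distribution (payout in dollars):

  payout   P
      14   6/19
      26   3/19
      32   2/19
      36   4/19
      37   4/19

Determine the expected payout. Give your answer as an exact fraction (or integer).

518/19 dollars

E[X] = (6/19)·14 + (3/19)·26 + (2/19)·32 + (4/19)·36 + (4/19)·37
     = 518/19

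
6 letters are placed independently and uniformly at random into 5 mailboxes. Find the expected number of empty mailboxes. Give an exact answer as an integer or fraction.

4096/3125

Let Xⱼ=1 if mailbox j is empty. P(Xⱼ=1) = ((5-1)/5)^6 = 4096/15625.
By linearity, E[#empty] = 5·4096/15625 = 4096/3125.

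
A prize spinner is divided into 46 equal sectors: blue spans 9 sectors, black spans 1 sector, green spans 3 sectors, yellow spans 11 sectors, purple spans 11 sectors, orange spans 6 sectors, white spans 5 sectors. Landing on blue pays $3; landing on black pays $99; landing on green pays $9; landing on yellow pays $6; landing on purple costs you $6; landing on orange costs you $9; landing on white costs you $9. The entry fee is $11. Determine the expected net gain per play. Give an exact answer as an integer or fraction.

E[payout] = (9/46)·3 + (1/46)·99 + (3/46)·9 + (11/46)·6 + (11/46)·(-6) + (6/46)·(-9) + (5/46)·(-9) = 27/23
Expected profit = 27/23 − 11 = -226/23

-226/23 dollars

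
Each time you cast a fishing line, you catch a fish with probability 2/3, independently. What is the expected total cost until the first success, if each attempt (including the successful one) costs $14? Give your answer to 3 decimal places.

$21.000

E[#attempts] = 1/p = 3/2; E[cost] = 14·3/2 = 21.
≈ 21.000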